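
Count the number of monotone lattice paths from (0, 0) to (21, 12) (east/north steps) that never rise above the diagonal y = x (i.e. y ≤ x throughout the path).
Number of paths = 161280600

By the reflection principle (André's argument), the number of monotone paths to (21, 12) with n ≤ m that never go above y = x is C(33, 21) − C(33, 22) = 354817320 − 193536720 = 161280600.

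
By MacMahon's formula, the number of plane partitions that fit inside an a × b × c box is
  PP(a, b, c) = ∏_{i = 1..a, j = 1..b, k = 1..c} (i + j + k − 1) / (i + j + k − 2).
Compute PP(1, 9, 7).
PP(1, 9, 7) = 11440

Evaluate the triple product over i = 1..1, j = 1..9, k = 1..7. The factors are (2/1) · (3/2) · (4/3) · (5/4) · (6/5) · (7/6) · (8/7) · (3/2) · … (63 factors total). The numerators and denominators telescope so the product is an integer; carrying out the multiplication exactly gives PP(1, 9, 7) = 11440.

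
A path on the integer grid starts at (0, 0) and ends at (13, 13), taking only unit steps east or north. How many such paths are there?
Number of paths = 10400600

A monotone lattice path from (0, 0) to (13, 13) consists of 13 east steps and 13 north steps in some order, so it is determined by which 13 of the 26 steps are east. The count is C(26, 13) = 10400600.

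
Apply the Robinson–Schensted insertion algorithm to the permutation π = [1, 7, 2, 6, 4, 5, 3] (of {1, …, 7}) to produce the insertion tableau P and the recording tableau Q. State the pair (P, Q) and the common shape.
P = [1, 2, 3, 5] / [4] / [6] / [7];  Q = [1, 2, 4, 6] / [3] / [5] / [7];  common shape = (4, 1, 1, 1)

Row-insert the values π_1, π_2, … into P one at a time, bumping the leftmost entry strictly greater than the inserted value down to the next row. The recording tableau Q records, in position (i, j), the step at which that cell was added to P.
  Insert 1 (step 1): P = [1];  Q = [1]
  Insert 7 (step 2): P = [1, 7];  Q = [1, 2]
  Insert 2 (step 3): P = [1, 2] / [7];  Q = [1, 2] / [3]
  Insert 6 (step 4): P = [1, 2, 6] / [7];  Q = [1, 2, 4] / [3]
  Insert 4 (step 5): P = [1, 2, 4] / [6] / [7];  Q = [1, 2, 4] / [3] / [5]
  Insert 5 (step 6): P = [1, 2, 4, 5] / [6] / [7];  Q = [1, 2, 4, 6] / [3] / [5]
  Insert 3 (step 7): P = [1, 2, 3, 5] / [4] / [6] / [7];  Q = [1, 2, 4, 6] / [3] / [5] / [7]
Final shape: (4, 1, 1, 1).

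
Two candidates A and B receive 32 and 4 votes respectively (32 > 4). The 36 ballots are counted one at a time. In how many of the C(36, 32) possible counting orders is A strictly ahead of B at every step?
Strict-lead orderings = 45815

Total orderings of the 36 votes with 32 for A: C(36, 32) = 58905. By the Bertrand ballot formula (Cycle Lemma / reflection principle), the number of orderings in which A is strictly ahead of B throughout is (p − q)/(p + q) · C(p + q, p) = (32 − 4)/(32 + 4) · 58905 = 45815.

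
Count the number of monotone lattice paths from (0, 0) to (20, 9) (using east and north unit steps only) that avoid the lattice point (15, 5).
Number of paths = 8061501

Total paths from (0, 0) to (20, 9): C(29, 20) = 10015005. Paths through (15, 5): (paths (0, 0) → (15, 5)) × (paths (15, 5) → (20, 9)) = C(20, 15) · C(9, 5) = 15504 · 126 = 1953504. Avoidance count = 10015005 − 1953504 = 8061501.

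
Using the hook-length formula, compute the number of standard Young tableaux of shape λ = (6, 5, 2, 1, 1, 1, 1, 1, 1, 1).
# SYT of shape (6, 5, 2, 1, 1, 1, 1, 1, 1, 1) = 21829632

Hook-length formula: f^λ = n! / Π hook(c), product over all cells c of the Young diagram. For λ = (6, 5, 2, 1, 1, 1, 1, 1, 1, 1), n = 20 boxes. Hook lengths by row (left-to-right, top-to-bottom): [15, 7, 5, 4, 3, 1]; [13, 5, 3, 2, 1]; [9, 1]; [7]; [6]; [5]; [4]; [3]; [2]; [1]. Product of hooks = 111449520000. So f^λ = 20! / 111449520000 = 2432902008176640000 / 111449520000 = 21829632.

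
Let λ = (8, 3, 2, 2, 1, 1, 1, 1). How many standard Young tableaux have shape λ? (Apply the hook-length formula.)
# SYT of shape (8, 3, 2, 2, 1, 1, 1, 1) = 13302432

Hook-length formula: f^λ = n! / Π hook(c), product over all cells c of the Young diagram. For λ = (8, 3, 2, 2, 1, 1, 1, 1), n = 19 boxes. Hook lengths by row (left-to-right, top-to-bottom): [15, 10, 7, 5, 4, 3, 2, 1]; [9, 4, 1]; [7, 2]; [6, 1]; [4]; [3]; [2]; [1]. Product of hooks = 9144576000. So f^λ = 19! / 9144576000 = 121645100408832000 / 9144576000 = 13302432.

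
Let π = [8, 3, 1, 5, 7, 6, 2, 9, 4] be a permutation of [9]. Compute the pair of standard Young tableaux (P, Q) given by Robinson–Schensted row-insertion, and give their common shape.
P = [1, 2, 4, 9] / [3, 5, 6] / [7] / [8];  Q = [1, 4, 5, 8] / [2, 6, 9] / [3] / [7];  common shape = (4, 3, 1, 1)

Row-insert the values π_1, π_2, … into P one at a time, bumping the leftmost entry strictly greater than the inserted value down to the next row. The recording tableau Q records, in position (i, j), the step at which that cell was added to P.
  Insert 8 (step 1): P = [8];  Q = [1]
  Insert 3 (step 2): P = [3] / [8];  Q = [1] / [2]
  Insert 1 (step 3): P = [1] / [3] / [8];  Q = [1] / [2] / [3]
  Insert 5 (step 4): P = [1, 5] / [3] / [8];  Q = [1, 4] / [2] / [3]
  Insert 7 (step 5): P = [1, 5, 7] / [3] / [8];  Q = [1, 4, 5] / [2] / [3]
  Insert 6 (step 6): P = [1, 5, 6] / [3, 7] / [8];  Q = [1, 4, 5] / [2, 6] / [3]
  Insert 2 (step 7): P = [1, 2, 6] / [3, 5] / [7] / [8];  Q = [1, 4, 5] / [2, 6] / [3] / [7]
  Insert 9 (step 8): P = [1, 2, 6, 9] / [3, 5] / [7] / [8];  Q = [1, 4, 5, 8] / [2, 6] / [3] / [7]
  Insert 4 (step 9): P = [1, 2, 4, 9] / [3, 5, 6] / [7] / [8];  Q = [1, 4, 5, 8] / [2, 6, 9] / [3] / [7]
Final shape: (4, 3, 1, 1).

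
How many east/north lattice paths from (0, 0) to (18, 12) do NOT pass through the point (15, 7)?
Number of paths = 76942761

Total paths from (0, 0) to (18, 12): C(30, 18) = 86493225. Paths through (15, 7): (paths (0, 0) → (15, 7)) × (paths (15, 7) → (18, 12)) = C(22, 15) · C(8, 3) = 170544 · 56 = 9550464. Avoidance count = 86493225 − 9550464 = 76942761.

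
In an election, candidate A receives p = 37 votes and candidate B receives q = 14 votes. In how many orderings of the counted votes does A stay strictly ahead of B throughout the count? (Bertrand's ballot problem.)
Strict-lead orderings = 582985137700

Total orderings of the 51 votes with 37 for A: C(51, 37) = 1292706174900. By the Bertrand ballot formula (Cycle Lemma / reflection principle), the number of orderings in which A is strictly ahead of B throughout is (p − q)/(p + q) · C(p + q, p) = (37 − 14)/(37 + 14) · 1292706174900 = 582985137700.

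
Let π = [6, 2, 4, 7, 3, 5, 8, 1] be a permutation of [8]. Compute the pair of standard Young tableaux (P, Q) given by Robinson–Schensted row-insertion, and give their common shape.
P = [1, 3, 5, 8] / [2, 7] / [4] / [6];  Q = [1, 3, 4, 7] / [2, 6] / [5] / [8];  common shape = (4, 2, 1, 1)

Row-insert the values π_1, π_2, … into P one at a time, bumping the leftmost entry strictly greater than the inserted value down to the next row. The recording tableau Q records, in position (i, j), the step at which that cell was added to P.
  Insert 6 (step 1): P = [6];  Q = [1]
  Insert 2 (step 2): P = [2] / [6];  Q = [1] / [2]
  Insert 4 (step 3): P = [2, 4] / [6];  Q = [1, 3] / [2]
  Insert 7 (step 4): P = [2, 4, 7] / [6];  Q = [1, 3, 4] / [2]
  Insert 3 (step 5): P = [2, 3, 7] / [4] / [6];  Q = [1, 3, 4] / [2] / [5]
  Insert 5 (step 6): P = [2, 3, 5] / [4, 7] / [6];  Q = [1, 3, 4] / [2, 6] / [5]
  Insert 8 (step 7): P = [2, 3, 5, 8] / [4, 7] / [6];  Q = [1, 3, 4, 7] / [2, 6] / [5]
  Insert 1 (step 8): P = [1, 3, 5, 8] / [2, 7] / [4] / [6];  Q = [1, 3, 4, 7] / [2, 6] / [5] / [8]
Final shape: (4, 2, 1, 1).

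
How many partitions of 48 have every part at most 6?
p(48, parts ≤ 6) = 7760

Use the recurrence p(n, m) = p(n, m−1) + p(n−m, m): either the largest part is < m (count p(n, m−1)) or the largest part is exactly m (remove one copy of m, count p(n−m, m)). With p(0, ·) = 1 this gives p(48, parts ≤ 6) = 7760. (By conjugating Young diagrams, this also counts partitions of 48 into at most 6 parts.)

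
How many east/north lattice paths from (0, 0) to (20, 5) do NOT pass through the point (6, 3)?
Number of paths = 43050

Total paths from (0, 0) to (20, 5): C(25, 20) = 53130. Paths through (6, 3): (paths (0, 0) → (6, 3)) × (paths (6, 3) → (20, 5)) = C(9, 6) · C(16, 14) = 84 · 120 = 10080. Avoidance count = 53130 − 10080 = 43050.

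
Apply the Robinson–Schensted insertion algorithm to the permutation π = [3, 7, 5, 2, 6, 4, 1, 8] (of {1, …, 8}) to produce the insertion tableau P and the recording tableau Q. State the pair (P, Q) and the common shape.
P = [1, 4, 6, 8] / [2, 5] / [3] / [7];  Q = [1, 2, 5, 8] / [3, 6] / [4] / [7];  common shape = (4, 2, 1, 1)

Row-insert the values π_1, π_2, … into P one at a time, bumping the leftmost entry strictly greater than the inserted value down to the next row. The recording tableau Q records, in position (i, j), the step at which that cell was added to P.
  Insert 3 (step 1): P = [3];  Q = [1]
  Insert 7 (step 2): P = [3, 7];  Q = [1, 2]
  Insert 5 (step 3): P = [3, 5] / [7];  Q = [1, 2] / [3]
  Insert 2 (step 4): P = [2, 5] / [3] / [7];  Q = [1, 2] / [3] / [4]
  Insert 6 (step 5): P = [2, 5, 6] / [3] / [7];  Q = [1, 2, 5] / [3] / [4]
  Insert 4 (step 6): P = [2, 4, 6] / [3, 5] / [7];  Q = [1, 2, 5] / [3, 6] / [4]
  Insert 1 (step 7): P = [1, 4, 6] / [2, 5] / [3] / [7];  Q = [1, 2, 5] / [3, 6] / [4] / [7]
  Insert 8 (step 8): P = [1, 4, 6, 8] / [2, 5] / [3] / [7];  Q = [1, 2, 5, 8] / [3, 6] / [4] / [7]
Final shape: (4, 2, 1, 1).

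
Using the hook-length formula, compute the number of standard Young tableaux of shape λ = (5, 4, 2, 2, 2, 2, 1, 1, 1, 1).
# SYT of shape (5, 4, 2, 2, 2, 2, 1, 1, 1, 1) = 115472500

Hook-length formula: f^λ = n! / Π hook(c), product over all cells c of the Young diagram. For λ = (5, 4, 2, 2, 2, 2, 1, 1, 1, 1), n = 21 boxes. Hook lengths by row (left-to-right, top-to-bottom): [14, 9, 4, 3, 1]; [12, 7, 2, 1]; [9, 4]; [8, 3]; [7, 2]; [6, 1]; [4]; [3]; [2]; [1]. Product of hooks = 442451165184. So f^λ = 21! / 442451165184 = 51090942171709440000 / 442451165184 = 115472500.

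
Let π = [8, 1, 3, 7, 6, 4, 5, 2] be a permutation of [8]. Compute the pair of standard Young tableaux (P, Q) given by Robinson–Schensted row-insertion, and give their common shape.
P = [1, 2, 4, 5] / [3] / [6] / [7] / [8];  Q = [1, 3, 4, 7] / [2] / [5] / [6] / [8];  common shape = (4, 1, 1, 1, 1)

Row-insert the values π_1, π_2, … into P one at a time, bumping the leftmost entry strictly greater than the inserted value down to the next row. The recording tableau Q records, in position (i, j), the step at which that cell was added to P.
  Insert 8 (step 1): P = [8];  Q = [1]
  Insert 1 (step 2): P = [1] / [8];  Q = [1] / [2]
  Insert 3 (step 3): P = [1, 3] / [8];  Q = [1, 3] / [2]
  Insert 7 (step 4): P = [1, 3, 7] / [8];  Q = [1, 3, 4] / [2]
  Insert 6 (step 5): P = [1, 3, 6] / [7] / [8];  Q = [1, 3, 4] / [2] / [5]
  Insert 4 (step 6): P = [1, 3, 4] / [6] / [7] / [8];  Q = [1, 3, 4] / [2] / [5] / [6]
  Insert 5 (step 7): P = [1, 3, 4, 5] / [6] / [7] / [8];  Q = [1, 3, 4, 7] / [2] / [5] / [6]
  Insert 2 (step 8): P = [1, 2, 4, 5] / [3] / [6] / [7] / [8];  Q = [1, 3, 4, 7] / [2] / [5] / [6] / [8]
Final shape: (4, 1, 1, 1, 1).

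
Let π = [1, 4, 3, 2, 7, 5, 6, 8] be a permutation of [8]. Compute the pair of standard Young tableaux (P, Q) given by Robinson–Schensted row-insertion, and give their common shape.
P = [1, 2, 5, 6, 8] / [3, 7] / [4];  Q = [1, 2, 5, 7, 8] / [3, 6] / [4];  common shape = (5, 2, 1)

Row-insert the values π_1, π_2, … into P one at a time, bumping the leftmost entry strictly greater than the inserted value down to the next row. The recording tableau Q records, in position (i, j), the step at which that cell was added to P.
  Insert 1 (step 1): P = [1];  Q = [1]
  Insert 4 (step 2): P = [1, 4];  Q = [1, 2]
  Insert 3 (step 3): P = [1, 3] / [4];  Q = [1, 2] / [3]
  Insert 2 (step 4): P = [1, 2] / [3] / [4];  Q = [1, 2] / [3] / [4]
  Insert 7 (step 5): P = [1, 2, 7] / [3] / [4];  Q = [1, 2, 5] / [3] / [4]
  Insert 5 (step 6): P = [1, 2, 5] / [3, 7] / [4];  Q = [1, 2, 5] / [3, 6] / [4]
  Insert 6 (step 7): P = [1, 2, 5, 6] / [3, 7] / [4];  Q = [1, 2, 5, 7] / [3, 6] / [4]
  Insert 8 (step 8): P = [1, 2, 5, 6, 8] / [3, 7] / [4];  Q = [1, 2, 5, 7, 8] / [3, 6] / [4]
Final shape: (5, 2, 1).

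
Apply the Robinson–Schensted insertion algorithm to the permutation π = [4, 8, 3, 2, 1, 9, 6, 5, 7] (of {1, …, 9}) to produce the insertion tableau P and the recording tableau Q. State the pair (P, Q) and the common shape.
P = [1, 5, 7] / [2, 6, 9] / [3, 8] / [4];  Q = [1, 2, 6] / [3, 7, 9] / [4, 8] / [5];  common shape = (3, 3, 2, 1)

Row-insert the values π_1, π_2, … into P one at a time, bumping the leftmost entry strictly greater than the inserted value down to the next row. The recording tableau Q records, in position (i, j), the step at which that cell was added to P.
  Insert 4 (step 1): P = [4];  Q = [1]
  Insert 8 (step 2): P = [4, 8];  Q = [1, 2]
  Insert 3 (step 3): P = [3, 8] / [4];  Q = [1, 2] / [3]
  Insert 2 (step 4): P = [2, 8] / [3] / [4];  Q = [1, 2] / [3] / [4]
  Insert 1 (step 5): P = [1, 8] / [2] / [3] / [4];  Q = [1, 2] / [3] / [4] / [5]
  Insert 9 (step 6): P = [1, 8, 9] / [2] / [3] / [4];  Q = [1, 2, 6] / [3] / [4] / [5]
  Insert 6 (step 7): P = [1, 6, 9] / [2, 8] / [3] / [4];  Q = [1, 2, 6] / [3, 7] / [4] / [5]
  Insert 5 (step 8): P = [1, 5, 9] / [2, 6] / [3, 8] / [4];  Q = [1, 2, 6] / [3, 7] / [4, 8] / [5]
  Insert 7 (step 9): P = [1, 5, 7] / [2, 6, 9] / [3, 8] / [4];  Q = [1, 2, 6] / [3, 7, 9] / [4, 8] / [5]
Final shape: (3, 3, 2, 1).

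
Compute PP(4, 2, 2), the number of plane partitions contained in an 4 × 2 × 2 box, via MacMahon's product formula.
PP(4, 2, 2) = 105

Evaluate the triple product over i = 1..4, j = 1..2, k = 1..2. The factors are (2/1) · (3/2) · (3/2) · (4/3) · (3/2) · (4/3) · (4/3) · (5/4) · … (16 factors total). The numerators and denominators telescope so the product is an integer; carrying out the multiplication exactly gives PP(4, 2, 2) = 105.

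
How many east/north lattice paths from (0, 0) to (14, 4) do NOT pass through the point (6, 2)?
Number of paths = 1800

Total paths from (0, 0) to (14, 4): C(18, 14) = 3060. Paths through (6, 2): (paths (0, 0) → (6, 2)) × (paths (6, 2) → (14, 4)) = C(8, 6) · C(10, 8) = 28 · 45 = 1260. Avoidance count = 3060 − 1260 = 1800.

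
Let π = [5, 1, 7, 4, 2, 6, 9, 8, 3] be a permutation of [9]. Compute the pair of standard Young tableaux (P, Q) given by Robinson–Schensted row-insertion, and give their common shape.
P = [1, 2, 3, 8] / [4, 6, 9] / [5, 7];  Q = [1, 3, 6, 7] / [2, 4, 8] / [5, 9];  common shape = (4, 3, 2)

Row-insert the values π_1, π_2, … into P one at a time, bumping the leftmost entry strictly greater than the inserted value down to the next row. The recording tableau Q records, in position (i, j), the step at which that cell was added to P.
  Insert 5 (step 1): P = [5];  Q = [1]
  Insert 1 (step 2): P = [1] / [5];  Q = [1] / [2]
  Insert 7 (step 3): P = [1, 7] / [5];  Q = [1, 3] / [2]
  Insert 4 (step 4): P = [1, 4] / [5, 7];  Q = [1, 3] / [2, 4]
  Insert 2 (step 5): P = [1, 2] / [4, 7] / [5];  Q = [1, 3] / [2, 4] / [5]
  Insert 6 (step 6): P = [1, 2, 6] / [4, 7] / [5];  Q = [1, 3, 6] / [2, 4] / [5]
  Insert 9 (step 7): P = [1, 2, 6, 9] / [4, 7] / [5];  Q = [1, 3, 6, 7] / [2, 4] / [5]
  Insert 8 (step 8): P = [1, 2, 6, 8] / [4, 7, 9] / [5];  Q = [1, 3, 6, 7] / [2, 4, 8] / [5]
  Insert 3 (step 9): P = [1, 2, 3, 8] / [4, 6, 9] / [5, 7];  Q = [1, 3, 6, 7] / [2, 4, 8] / [5, 9]
Final shape: (4, 3, 2).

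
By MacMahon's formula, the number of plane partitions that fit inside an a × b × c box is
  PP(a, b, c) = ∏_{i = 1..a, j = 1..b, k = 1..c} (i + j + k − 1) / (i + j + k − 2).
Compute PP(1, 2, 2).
PP(1, 2, 2) = 6

Evaluate the triple product over i = 1..1, j = 1..2, k = 1..2. The factors are (2/1) · (3/2) · (3/2) · (4/3). The numerators and denominators telescope so the product is an integer; carrying out the multiplication exactly gives PP(1, 2, 2) = 6.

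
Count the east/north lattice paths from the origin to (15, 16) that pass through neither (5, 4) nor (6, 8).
Number of paths = 161375169

Inclusion–exclusion. Total paths: C(31, 15) = 300540195. Through P₁: C(9, 5)·C(22, 10) = 81477396. Through P₂: C(14, 6)·C(17, 9) = 73002930. Since P₁ is strictly southwest of P₂, a monotone path through both must visit P₁ then P₂; paths through both = C(9, 5)·C(5, 1)·C(17, 9) = 15315300. Avoid both = 300540195 − 81477396 − 73002930 + 15315300 = 161375169.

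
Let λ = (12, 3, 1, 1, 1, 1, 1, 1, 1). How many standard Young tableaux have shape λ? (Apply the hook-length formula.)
# SYT of shape (12, 3, 1, 1, 1, 1, 1, 1, 1) = 11639628

Hook-length formula: f^λ = n! / Π hook(c), product over all cells c of the Young diagram. For λ = (12, 3, 1, 1, 1, 1, 1, 1, 1), n = 22 boxes. Hook lengths by row (left-to-right, top-to-bottom): [20, 12, 11, 9, 8, 7, 6, 5, 4, 3, 2, 1]; [10, 2, 1]; [7]; [6]; [5]; [4]; [3]; [2]; [1]. Product of hooks = 96566722560000. So f^λ = 22! / 96566722560000 = 1124000727777607680000 / 96566722560000 = 11639628.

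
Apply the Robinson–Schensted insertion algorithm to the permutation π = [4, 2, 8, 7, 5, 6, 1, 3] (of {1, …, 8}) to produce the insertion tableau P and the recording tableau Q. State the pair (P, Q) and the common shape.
P = [1, 3, 6] / [2, 5] / [4, 7] / [8];  Q = [1, 3, 6] / [2, 4] / [5, 8] / [7];  common shape = (3, 2, 2, 1)

Row-insert the values π_1, π_2, … into P one at a time, bumping the leftmost entry strictly greater than the inserted value down to the next row. The recording tableau Q records, in position (i, j), the step at which that cell was added to P.
  Insert 4 (step 1): P = [4];  Q = [1]
  Insert 2 (step 2): P = [2] / [4];  Q = [1] / [2]
  Insert 8 (step 3): P = [2, 8] / [4];  Q = [1, 3] / [2]
  Insert 7 (step 4): P = [2, 7] / [4, 8];  Q = [1, 3] / [2, 4]
  Insert 5 (step 5): P = [2, 5] / [4, 7] / [8];  Q = [1, 3] / [2, 4] / [5]
  Insert 6 (step 6): P = [2, 5, 6] / [4, 7] / [8];  Q = [1, 3, 6] / [2, 4] / [5]
  Insert 1 (step 7): P = [1, 5, 6] / [2, 7] / [4] / [8];  Q = [1, 3, 6] / [2, 4] / [5] / [7]
  Insert 3 (step 8): P = [1, 3, 6] / [2, 5] / [4, 7] / [8];  Q = [1, 3, 6] / [2, 4] / [5, 8] / [7]
Final shape: (3, 2, 2, 1).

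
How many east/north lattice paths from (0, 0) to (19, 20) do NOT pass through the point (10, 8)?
Number of paths = 56061475470

Total paths from (0, 0) to (19, 20): C(39, 19) = 68923264410. Paths through (10, 8): (paths (0, 0) → (10, 8)) × (paths (10, 8) → (19, 20)) = C(18, 10) · C(21, 9) = 43758 · 293930 = 12861788940. Avoidance count = 68923264410 − 12861788940 = 56061475470.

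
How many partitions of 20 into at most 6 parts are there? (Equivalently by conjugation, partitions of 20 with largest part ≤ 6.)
p(20, parts ≤ 6) = 282

Use the recurrence p(n, m) = p(n, m−1) + p(n−m, m): either the largest part is < m (count p(n, m−1)) or the largest part is exactly m (remove one copy of m, count p(n−m, m)). With p(0, ·) = 1 this gives p(20, parts ≤ 6) = 282. (By conjugating Young diagrams, this also counts partitions of 20 into at most 6 parts.)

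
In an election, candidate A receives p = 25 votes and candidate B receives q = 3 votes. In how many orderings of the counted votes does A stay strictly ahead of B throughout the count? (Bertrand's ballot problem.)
Strict-lead orderings = 2574

Total orderings of the 28 votes with 25 for A: C(28, 25) = 3276. By the Bertrand ballot formula (Cycle Lemma / reflection principle), the number of orderings in which A is strictly ahead of B throughout is (p − q)/(p + q) · C(p + q, p) = (25 − 3)/(25 + 3) · 3276 = 2574.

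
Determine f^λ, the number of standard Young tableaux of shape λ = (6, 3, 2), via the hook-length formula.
# SYT of shape (6, 3, 2) = 990

Hook-length formula: f^λ = n! / Π hook(c), product over all cells c of the Young diagram. For λ = (6, 3, 2), n = 11 boxes. Hook lengths by row (left-to-right, top-to-bottom): [8, 7, 5, 3, 2, 1]; [4, 3, 1]; [2, 1]. Product of hooks = 40320. So f^λ = 11! / 40320 = 39916800 / 40320 = 990.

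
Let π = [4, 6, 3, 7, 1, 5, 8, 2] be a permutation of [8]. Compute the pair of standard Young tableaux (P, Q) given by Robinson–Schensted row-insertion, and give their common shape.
P = [1, 2, 7, 8] / [3, 5] / [4, 6];  Q = [1, 2, 4, 7] / [3, 6] / [5, 8];  common shape = (4, 2, 2)

Row-insert the values π_1, π_2, … into P one at a time, bumping the leftmost entry strictly greater than the inserted value down to the next row. The recording tableau Q records, in position (i, j), the step at which that cell was added to P.
  Insert 4 (step 1): P = [4];  Q = [1]
  Insert 6 (step 2): P = [4, 6];  Q = [1, 2]
  Insert 3 (step 3): P = [3, 6] / [4];  Q = [1, 2] / [3]
  Insert 7 (step 4): P = [3, 6, 7] / [4];  Q = [1, 2, 4] / [3]
  Insert 1 (step 5): P = [1, 6, 7] / [3] / [4];  Q = [1, 2, 4] / [3] / [5]
  Insert 5 (step 6): P = [1, 5, 7] / [3, 6] / [4];  Q = [1, 2, 4] / [3, 6] / [5]
  Insert 8 (step 7): P = [1, 5, 7, 8] / [3, 6] / [4];  Q = [1, 2, 4, 7] / [3, 6] / [5]
  Insert 2 (step 8): P = [1, 2, 7, 8] / [3, 5] / [4, 6];  Q = [1, 2, 4, 7] / [3, 6] / [5, 8]
Final shape: (4, 2, 2).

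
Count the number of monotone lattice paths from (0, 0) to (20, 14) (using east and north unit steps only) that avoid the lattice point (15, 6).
Number of paths = 1322137872

Total paths from (0, 0) to (20, 14): C(34, 20) = 1391975640. Paths through (15, 6): (paths (0, 0) → (15, 6)) × (paths (15, 6) → (20, 14)) = C(21, 15) · C(13, 5) = 54264 · 1287 = 69837768. Avoidance count = 1391975640 − 69837768 = 1322137872.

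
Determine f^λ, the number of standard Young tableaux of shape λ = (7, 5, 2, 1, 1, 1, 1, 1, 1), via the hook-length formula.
# SYT of shape (7, 5, 2, 1, 1, 1, 1, 1, 1) = 40738698

Hook-length formula: f^λ = n! / Π hook(c), product over all cells c of the Young diagram. For λ = (7, 5, 2, 1, 1, 1, 1, 1, 1), n = 20 boxes. Hook lengths by row (left-to-right, top-to-bottom): [15, 8, 6, 5, 4, 2, 1]; [12, 5, 3, 2, 1]; [8, 1]; [6]; [5]; [4]; [3]; [2]; [1]. Product of hooks = 59719680000. So f^λ = 20! / 59719680000 = 2432902008176640000 / 59719680000 = 40738698.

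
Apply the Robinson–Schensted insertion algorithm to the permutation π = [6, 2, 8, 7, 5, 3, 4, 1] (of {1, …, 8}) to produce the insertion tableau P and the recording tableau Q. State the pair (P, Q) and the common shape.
P = [1, 3, 4] / [2, 7] / [5] / [6] / [8];  Q = [1, 3, 7] / [2, 4] / [5] / [6] / [8];  common shape = (3, 2, 1, 1, 1)

Row-insert the values π_1, π_2, … into P one at a time, bumping the leftmost entry strictly greater than the inserted value down to the next row. The recording tableau Q records, in position (i, j), the step at which that cell was added to P.
  Insert 6 (step 1): P = [6];  Q = [1]
  Insert 2 (step 2): P = [2] / [6];  Q = [1] / [2]
  Insert 8 (step 3): P = [2, 8] / [6];  Q = [1, 3] / [2]
  Insert 7 (step 4): P = [2, 7] / [6, 8];  Q = [1, 3] / [2, 4]
  Insert 5 (step 5): P = [2, 5] / [6, 7] / [8];  Q = [1, 3] / [2, 4] / [5]
  Insert 3 (step 6): P = [2, 3] / [5, 7] / [6] / [8];  Q = [1, 3] / [2, 4] / [5] / [6]
  Insert 4 (step 7): P = [2, 3, 4] / [5, 7] / [6] / [8];  Q = [1, 3, 7] / [2, 4] / [5] / [6]
  Insert 1 (step 8): P = [1, 3, 4] / [2, 7] / [5] / [6] / [8];  Q = [1, 3, 7] / [2, 4] / [5] / [6] / [8]
Final shape: (3, 2, 1, 1, 1).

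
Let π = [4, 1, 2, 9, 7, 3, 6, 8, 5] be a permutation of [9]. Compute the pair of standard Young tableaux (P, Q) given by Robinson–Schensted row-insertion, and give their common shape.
P = [1, 2, 3, 5, 8] / [4, 6] / [7] / [9];  Q = [1, 3, 4, 7, 8] / [2, 5] / [6] / [9];  common shape = (5, 2, 1, 1)

Row-insert the values π_1, π_2, … into P one at a time, bumping the leftmost entry strictly greater than the inserted value down to the next row. The recording tableau Q records, in position (i, j), the step at which that cell was added to P.
  Insert 4 (step 1): P = [4];  Q = [1]
  Insert 1 (step 2): P = [1] / [4];  Q = [1] / [2]
  Insert 2 (step 3): P = [1, 2] / [4];  Q = [1, 3] / [2]
  Insert 9 (step 4): P = [1, 2, 9] / [4];  Q = [1, 3, 4] / [2]
  Insert 7 (step 5): P = [1, 2, 7] / [4, 9];  Q = [1, 3, 4] / [2, 5]
  Insert 3 (step 6): P = [1, 2, 3] / [4, 7] / [9];  Q = [1, 3, 4] / [2, 5] / [6]
  Insert 6 (step 7): P = [1, 2, 3, 6] / [4, 7] / [9];  Q = [1, 3, 4, 7] / [2, 5] / [6]
  Insert 8 (step 8): P = [1, 2, 3, 6, 8] / [4, 7] / [9];  Q = [1, 3, 4, 7, 8] / [2, 5] / [6]
  Insert 5 (step 9): P = [1, 2, 3, 5, 8] / [4, 6] / [7] / [9];  Q = [1, 3, 4, 7, 8] / [2, 5] / [6] / [9]
Final shape: (5, 2, 1, 1).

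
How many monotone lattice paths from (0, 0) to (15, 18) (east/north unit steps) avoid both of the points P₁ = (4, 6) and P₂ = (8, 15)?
Number of paths = 712402260

Inclusion–exclusion. Total paths: C(33, 15) = 1037158320. Through P₁: C(10, 4)·C(23, 11) = 283936380. Through P₂: C(23, 8)·C(10, 7) = 58837680. Since P₁ is strictly southwest of P₂, a monotone path through both must visit P₁ then P₂; paths through both = C(10, 4)·C(13, 4)·C(10, 7) = 18018000. Avoid both = 1037158320 − 283936380 − 58837680 + 18018000 = 712402260.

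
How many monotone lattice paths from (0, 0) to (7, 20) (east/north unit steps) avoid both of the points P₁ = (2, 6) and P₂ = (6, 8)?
Number of paths = 528867

Inclusion–exclusion. Total paths: C(27, 7) = 888030. Through P₁: C(8, 2)·C(19, 5) = 325584. Through P₂: C(14, 6)·C(13, 1) = 39039. Since P₁ is strictly southwest of P₂, a monotone path through both must visit P₁ then P₂; paths through both = C(8, 2)·C(6, 4)·C(13, 1) = 5460. Avoid both = 888030 − 325584 − 39039 + 5460 = 528867.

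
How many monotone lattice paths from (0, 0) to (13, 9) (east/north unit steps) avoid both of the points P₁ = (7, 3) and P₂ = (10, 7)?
Number of paths = 234060

Inclusion–exclusion. Total paths: C(22, 13) = 497420. Through P₁: C(10, 7)·C(12, 6) = 110880. Through P₂: C(17, 10)·C(5, 3) = 194480. Since P₁ is strictly southwest of P₂, a monotone path through both must visit P₁ then P₂; paths through both = C(10, 7)·C(7, 3)·C(5, 3) = 42000. Avoid both = 497420 − 110880 − 194480 + 42000 = 234060.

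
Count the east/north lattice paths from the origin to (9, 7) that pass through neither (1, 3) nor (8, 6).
Number of paths = 4414

Inclusion–exclusion. Total paths: C(16, 9) = 11440. Through P₁: C(4, 1)·C(12, 8) = 1980. Through P₂: C(14, 8)·C(2, 1) = 6006. Since P₁ is strictly southwest of P₂, a monotone path through both must visit P₁ then P₂; paths through both = C(4, 1)·C(10, 7)·C(2, 1) = 960. Avoid both = 11440 − 1980 − 6006 + 960 = 4414.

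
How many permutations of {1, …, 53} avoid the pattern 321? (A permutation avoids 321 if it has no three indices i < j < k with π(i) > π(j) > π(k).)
C_53 = 116157871455782434250553845880

These 321-avoiding permutations are counted by the Catalan number C_n = (1/(n + 1)) · C(2n, n). For n = 53: C_53 = (1/54) · C(106, 53) = 6272525058612251449529907677520/54 = 116157871455782434250553845880.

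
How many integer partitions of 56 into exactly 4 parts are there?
p(56, 4 parts) = 1285

Partitions of n into exactly k parts are in bijection with partitions of n − k into at most k parts (subtract 1 from each part). So p(56, exactly 4) = p(52, parts ≤ 4). Computing via the recurrence p(m, j) = p(m, j−1) + p(m−j, j) gives 1285.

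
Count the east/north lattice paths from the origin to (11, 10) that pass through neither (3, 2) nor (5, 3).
Number of paths = 179400

Inclusion–exclusion. Total paths: C(21, 11) = 352716. Through P₁: C(5, 3)·C(16, 8) = 128700. Through P₂: C(8, 5)·C(13, 6) = 96096. Since P₁ is strictly southwest of P₂, a monotone path through both must visit P₁ then P₂; paths through both = C(5, 3)·C(3, 2)·C(13, 6) = 51480. Avoid both = 352716 − 128700 − 96096 + 51480 = 179400.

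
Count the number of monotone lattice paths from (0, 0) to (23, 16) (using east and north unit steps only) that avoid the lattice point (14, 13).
Number of paths = 33298434990

Total paths from (0, 0) to (23, 16): C(39, 23) = 37711260990. Paths through (14, 13): (paths (0, 0) → (14, 13)) × (paths (14, 13) → (23, 16)) = C(27, 14) · C(12, 9) = 20058300 · 220 = 4412826000. Avoidance count = 37711260990 − 4412826000 = 33298434990.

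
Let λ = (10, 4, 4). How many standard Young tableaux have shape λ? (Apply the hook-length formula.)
# SYT of shape (10, 4, 4) = 259896

Hook-length formula: f^λ = n! / Π hook(c), product over all cells c of the Young diagram. For λ = (10, 4, 4), n = 18 boxes. Hook lengths by row (left-to-right, top-to-bottom): [12, 11, 10, 9, 6, 5, 4, 3, 2, 1]; [5, 4, 3, 2]; [4, 3, 2, 1]. Product of hooks = 24634368000. So f^λ = 18! / 24634368000 = 6402373705728000 / 24634368000 = 259896.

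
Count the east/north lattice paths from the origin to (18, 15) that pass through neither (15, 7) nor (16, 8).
Number of paths = 994820772

Inclusion–exclusion. Total paths: C(33, 18) = 1037158320. Through P₁: C(22, 15)·C(11, 3) = 28139760. Through P₂: C(24, 16)·C(9, 2) = 26476956. Since P₁ is strictly southwest of P₂, a monotone path through both must visit P₁ then P₂; paths through both = C(22, 15)·C(2, 1)·C(9, 2) = 12279168. Avoid both = 1037158320 − 28139760 − 26476956 + 12279168 = 994820772.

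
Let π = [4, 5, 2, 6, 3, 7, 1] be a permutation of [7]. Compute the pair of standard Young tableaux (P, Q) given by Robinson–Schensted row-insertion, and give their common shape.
P = [1, 3, 6, 7] / [2, 5] / [4];  Q = [1, 2, 4, 6] / [3, 5] / [7];  common shape = (4, 2, 1)

Row-insert the values π_1, π_2, … into P one at a time, bumping the leftmost entry strictly greater than the inserted value down to the next row. The recording tableau Q records, in position (i, j), the step at which that cell was added to P.
  Insert 4 (step 1): P = [4];  Q = [1]
  Insert 5 (step 2): P = [4, 5];  Q = [1, 2]
  Insert 2 (step 3): P = [2, 5] / [4];  Q = [1, 2] / [3]
  Insert 6 (step 4): P = [2, 5, 6] / [4];  Q = [1, 2, 4] / [3]
  Insert 3 (step 5): P = [2, 3, 6] / [4, 5];  Q = [1, 2, 4] / [3, 5]
  Insert 7 (step 6): P = [2, 3, 6, 7] / [4, 5];  Q = [1, 2, 4, 6] / [3, 5]
  Insert 1 (step 7): P = [1, 3, 6, 7] / [2, 5] / [4];  Q = [1, 2, 4, 6] / [3, 5] / [7]
Final shape: (4, 2, 1).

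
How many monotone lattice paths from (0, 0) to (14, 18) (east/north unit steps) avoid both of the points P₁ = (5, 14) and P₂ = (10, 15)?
Number of paths = 351156860

Inclusion–exclusion. Total paths: C(32, 14) = 471435600. Through P₁: C(19, 5)·C(13, 9) = 8314020. Through P₂: C(25, 10)·C(7, 4) = 114406600. Since P₁ is strictly southwest of P₂, a monotone path through both must visit P₁ then P₂; paths through both = C(19, 5)·C(6, 5)·C(7, 4) = 2441880. Avoid both = 471435600 − 8314020 − 114406600 + 2441880 = 351156860.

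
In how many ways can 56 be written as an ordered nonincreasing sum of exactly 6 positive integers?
p(56, 6 parts) = 9192

Partitions of n into exactly k parts are in bijection with partitions of n − k into at most k parts (subtract 1 from each part). So p(56, exactly 6) = p(50, parts ≤ 6). Computing via the recurrence p(m, j) = p(m, j−1) + p(m−j, j) gives 9192.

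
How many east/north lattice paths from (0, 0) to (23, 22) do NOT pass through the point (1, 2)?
Number of paths = 2575340541540

Total paths from (0, 0) to (23, 22): C(45, 23) = 4116715363800. Paths through (1, 2): (paths (0, 0) → (1, 2)) × (paths (1, 2) → (23, 22)) = C(3, 1) · C(42, 22) = 3 · 513791607420 = 1541374822260. Avoidance count = 4116715363800 − 1541374822260 = 2575340541540.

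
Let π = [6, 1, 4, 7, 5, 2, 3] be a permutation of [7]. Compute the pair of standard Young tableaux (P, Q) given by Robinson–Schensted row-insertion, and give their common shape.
P = [1, 2, 3] / [4, 5] / [6, 7];  Q = [1, 3, 4] / [2, 5] / [6, 7];  common shape = (3, 2, 2)

Row-insert the values π_1, π_2, … into P one at a time, bumping the leftmost entry strictly greater than the inserted value down to the next row. The recording tableau Q records, in position (i, j), the step at which that cell was added to P.
  Insert 6 (step 1): P = [6];  Q = [1]
  Insert 1 (step 2): P = [1] / [6];  Q = [1] / [2]
  Insert 4 (step 3): P = [1, 4] / [6];  Q = [1, 3] / [2]
  Insert 7 (step 4): P = [1, 4, 7] / [6];  Q = [1, 3, 4] / [2]
  Insert 5 (step 5): P = [1, 4, 5] / [6, 7];  Q = [1, 3, 4] / [2, 5]
  Insert 2 (step 6): P = [1, 2, 5] / [4, 7] / [6];  Q = [1, 3, 4] / [2, 5] / [6]
  Insert 3 (step 7): P = [1, 2, 3] / [4, 5] / [6, 7];  Q = [1, 3, 4] / [2, 5] / [6, 7]
Final shape: (3, 2, 2).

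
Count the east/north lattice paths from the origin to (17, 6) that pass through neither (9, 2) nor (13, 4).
Number of paths = 50397

Inclusion–exclusion. Total paths: C(23, 17) = 100947. Through P₁: C(11, 9)·C(12, 8) = 27225. Through P₂: C(17, 13)·C(6, 4) = 35700. Since P₁ is strictly southwest of P₂, a monotone path through both must visit P₁ then P₂; paths through both = C(11, 9)·C(6, 4)·C(6, 4) = 12375. Avoid both = 100947 − 27225 − 35700 + 12375 = 50397.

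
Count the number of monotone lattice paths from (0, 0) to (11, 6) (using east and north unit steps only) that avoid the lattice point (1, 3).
Number of paths = 11232

Total paths from (0, 0) to (11, 6): C(17, 11) = 12376. Paths through (1, 3): (paths (0, 0) → (1, 3)) × (paths (1, 3) → (11, 6)) = C(4, 1) · C(13, 10) = 4 · 286 = 1144. Avoidance count = 12376 − 1144 = 11232.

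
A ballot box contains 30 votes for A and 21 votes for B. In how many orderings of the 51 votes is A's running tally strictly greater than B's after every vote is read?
Strict-lead orderings = 20198233818840

Total orderings of the 51 votes with 30 for A: C(51, 30) = 114456658306760. By the Bertrand ballot formula (Cycle Lemma / reflection principle), the number of orderings in which A is strictly ahead of B throughout is (p − q)/(p + q) · C(p + q, p) = (30 − 21)/(30 + 21) · 114456658306760 = 20198233818840.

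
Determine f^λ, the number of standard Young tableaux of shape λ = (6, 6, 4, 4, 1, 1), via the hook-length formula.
# SYT of shape (6, 6, 4, 4, 1, 1) = 997682400

Hook-length formula: f^λ = n! / Π hook(c), product over all cells c of the Young diagram. For λ = (6, 6, 4, 4, 1, 1), n = 22 boxes. Hook lengths by row (left-to-right, top-to-bottom): [11, 8, 7, 6, 3, 2]; [10, 7, 6, 5, 2, 1]; [7, 4, 3, 2]; [6, 3, 2, 1]; [2]; [1]. Product of hooks = 1126611763200. So f^λ = 22! / 1126611763200 = 1124000727777607680000 / 1126611763200 = 997682400.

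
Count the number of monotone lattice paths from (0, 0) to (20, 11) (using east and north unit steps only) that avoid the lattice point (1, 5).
Number of paths = 83609715

Total paths from (0, 0) to (20, 11): C(31, 20) = 84672315. Paths through (1, 5): (paths (0, 0) → (1, 5)) × (paths (1, 5) → (20, 11)) = C(6, 1) · C(25, 19) = 6 · 177100 = 1062600. Avoidance count = 84672315 − 1062600 = 83609715.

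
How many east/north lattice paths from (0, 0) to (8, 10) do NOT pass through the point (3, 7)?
Number of paths = 37038

Total paths from (0, 0) to (8, 10): C(18, 8) = 43758. Paths through (3, 7): (paths (0, 0) → (3, 7)) × (paths (3, 7) → (8, 10)) = C(10, 3) · C(8, 5) = 120 · 56 = 6720. Avoidance count = 43758 − 6720 = 37038.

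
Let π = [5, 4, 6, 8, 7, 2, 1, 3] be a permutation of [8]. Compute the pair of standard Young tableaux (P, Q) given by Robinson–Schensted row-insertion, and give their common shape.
P = [1, 3, 7] / [2, 6] / [4, 8] / [5];  Q = [1, 3, 4] / [2, 5] / [6, 8] / [7];  common shape = (3, 2, 2, 1)

Row-insert the values π_1, π_2, … into P one at a time, bumping the leftmost entry strictly greater than the inserted value down to the next row. The recording tableau Q records, in position (i, j), the step at which that cell was added to P.
  Insert 5 (step 1): P = [5];  Q = [1]
  Insert 4 (step 2): P = [4] / [5];  Q = [1] / [2]
  Insert 6 (step 3): P = [4, 6] / [5];  Q = [1, 3] / [2]
  Insert 8 (step 4): P = [4, 6, 8] / [5];  Q = [1, 3, 4] / [2]
  Insert 7 (step 5): P = [4, 6, 7] / [5, 8];  Q = [1, 3, 4] / [2, 5]
  Insert 2 (step 6): P = [2, 6, 7] / [4, 8] / [5];  Q = [1, 3, 4] / [2, 5] / [6]
  Insert 1 (step 7): P = [1, 6, 7] / [2, 8] / [4] / [5];  Q = [1, 3, 4] / [2, 5] / [6] / [7]
  Insert 3 (step 8): P = [1, 3, 7] / [2, 6] / [4, 8] / [5];  Q = [1, 3, 4] / [2, 5] / [6, 8] / [7]
Final shape: (3, 2, 2, 1).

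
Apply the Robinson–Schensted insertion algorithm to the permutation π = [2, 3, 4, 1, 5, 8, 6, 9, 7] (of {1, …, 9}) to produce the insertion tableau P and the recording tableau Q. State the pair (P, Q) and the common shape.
P = [1, 3, 4, 5, 6, 7] / [2, 8, 9];  Q = [1, 2, 3, 5, 6, 8] / [4, 7, 9];  common shape = (6, 3)

Row-insert the values π_1, π_2, … into P one at a time, bumping the leftmost entry strictly greater than the inserted value down to the next row. The recording tableau Q records, in position (i, j), the step at which that cell was added to P.
  Insert 2 (step 1): P = [2];  Q = [1]
  Insert 3 (step 2): P = [2, 3];  Q = [1, 2]
  Insert 4 (step 3): P = [2, 3, 4];  Q = [1, 2, 3]
  Insert 1 (step 4): P = [1, 3, 4] / [2];  Q = [1, 2, 3] / [4]
  Insert 5 (step 5): P = [1, 3, 4, 5] / [2];  Q = [1, 2, 3, 5] / [4]
  Insert 8 (step 6): P = [1, 3, 4, 5, 8] / [2];  Q = [1, 2, 3, 5, 6] / [4]
  Insert 6 (step 7): P = [1, 3, 4, 5, 6] / [2, 8];  Q = [1, 2, 3, 5, 6] / [4, 7]
  Insert 9 (step 8): P = [1, 3, 4, 5, 6, 9] / [2, 8];  Q = [1, 2, 3, 5, 6, 8] / [4, 7]
  Insert 7 (step 9): P = [1, 3, 4, 5, 6, 7] / [2, 8, 9];  Q = [1, 2, 3, 5, 6, 8] / [4, 7, 9]
Final shape: (6, 3).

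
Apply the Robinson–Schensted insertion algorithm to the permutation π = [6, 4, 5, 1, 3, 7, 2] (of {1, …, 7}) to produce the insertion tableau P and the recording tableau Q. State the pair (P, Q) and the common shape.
P = [1, 2, 7] / [3, 5] / [4] / [6];  Q = [1, 3, 6] / [2, 5] / [4] / [7];  common shape = (3, 2, 1, 1)

Row-insert the values π_1, π_2, … into P one at a time, bumping the leftmost entry strictly greater than the inserted value down to the next row. The recording tableau Q records, in position (i, j), the step at which that cell was added to P.
  Insert 6 (step 1): P = [6];  Q = [1]
  Insert 4 (step 2): P = [4] / [6];  Q = [1] / [2]
  Insert 5 (step 3): P = [4, 5] / [6];  Q = [1, 3] / [2]
  Insert 1 (step 4): P = [1, 5] / [4] / [6];  Q = [1, 3] / [2] / [4]
  Insert 3 (step 5): P = [1, 3] / [4, 5] / [6];  Q = [1, 3] / [2, 5] / [4]
  Insert 7 (step 6): P = [1, 3, 7] / [4, 5] / [6];  Q = [1, 3, 6] / [2, 5] / [4]
  Insert 2 (step 7): P = [1, 2, 7] / [3, 5] / [4] / [6];  Q = [1, 3, 6] / [2, 5] / [4] / [7]
Final shape: (3, 2, 1, 1).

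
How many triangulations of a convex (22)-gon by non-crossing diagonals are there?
C_20 = 6564120420

These polygon triangulations are counted by the Catalan number C_n = (1/(n + 1)) · C(2n, n). For n = 20: C_20 = (1/21) · C(40, 20) = 137846528820/21 = 6564120420.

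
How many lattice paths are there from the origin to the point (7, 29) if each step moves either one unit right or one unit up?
Number of paths = 8347680

A monotone lattice path from (0, 0) to (7, 29) consists of 7 east steps and 29 north steps in some order, so it is determined by which 7 of the 36 steps are east. The count is C(36, 7) = 8347680.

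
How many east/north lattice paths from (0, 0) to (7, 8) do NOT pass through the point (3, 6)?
Number of paths = 5175

Total paths from (0, 0) to (7, 8): C(15, 7) = 6435. Paths through (3, 6): (paths (0, 0) → (3, 6)) × (paths (3, 6) → (7, 8)) = C(9, 3) · C(6, 4) = 84 · 15 = 1260. Avoidance count = 6435 − 1260 = 5175.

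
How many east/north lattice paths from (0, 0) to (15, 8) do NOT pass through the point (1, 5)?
Number of paths = 486234

Total paths from (0, 0) to (15, 8): C(23, 15) = 490314. Paths through (1, 5): (paths (0, 0) → (1, 5)) × (paths (1, 5) → (15, 8)) = C(6, 1) · C(17, 14) = 6 · 680 = 4080. Avoidance count = 490314 − 4080 = 486234.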